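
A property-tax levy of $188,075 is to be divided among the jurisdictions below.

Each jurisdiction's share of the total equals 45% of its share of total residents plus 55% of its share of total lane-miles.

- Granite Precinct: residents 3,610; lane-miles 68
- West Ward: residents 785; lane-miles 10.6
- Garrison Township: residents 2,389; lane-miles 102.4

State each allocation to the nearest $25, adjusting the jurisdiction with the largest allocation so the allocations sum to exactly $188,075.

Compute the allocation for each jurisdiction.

Granite Precinct: $83,900 · West Ward: $15,850 · Garrison Township: $88,325

Totals — residents 6,784, lane-miles 181.
Composite weights (45% residents + 55% lane-miles): Granite Precinct 0.4461; West Ward 0.0843; Garrison Township 0.4696.
Unrounded shares: Granite Precinct 83,898.44; West Ward 15,851.15; Garrison Township 88,325.41.
At nearest $25: Granite Precinct $83,900; West Ward $15,850; Garrison Township $88,325. Sum = $188,075.
No rounding difference to absorb.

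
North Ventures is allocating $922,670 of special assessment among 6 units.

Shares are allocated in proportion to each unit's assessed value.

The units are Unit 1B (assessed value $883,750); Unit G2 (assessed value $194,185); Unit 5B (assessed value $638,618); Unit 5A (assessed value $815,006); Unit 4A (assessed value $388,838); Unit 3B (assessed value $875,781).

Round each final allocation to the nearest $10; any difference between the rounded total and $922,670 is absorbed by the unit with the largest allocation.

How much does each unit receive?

Unit 1B: $214,790; Unit G2: $47,200; Unit 5B: $155,220; Unit 5A: $198,090; Unit 4A: $94,510; Unit 3B: $212,860

Combined assessed value = 3,796,178.
Unrounded shares: Unit 1B 883,750/3,796,178 × $922,670 = 214,797.52; Unit G2 194,185/3,796,178 × $922,670 = 47,197.12; Unit 5B 638,618/3,796,178 × $922,670 = 155,217.61; Unit 5A 815,006/3,796,178 × $922,670 = 198,089.13; Unit 4A 388,838/3,796,178 × $922,670 = 94,507.99; Unit 3B 875,781/3,796,178 × $922,670 = 212,860.63.
Rounded to nearest $10: Unit 1B $214,800; Unit G2 $47,200; Unit 5B $155,220; Unit 5A $198,090; Unit 4A $94,510; Unit 3B $212,860. Sum = $922,680.
Difference $922,670 − $922,680 = −$10 applied to largest allocation (Unit 1B): Unit 1B becomes $214,790.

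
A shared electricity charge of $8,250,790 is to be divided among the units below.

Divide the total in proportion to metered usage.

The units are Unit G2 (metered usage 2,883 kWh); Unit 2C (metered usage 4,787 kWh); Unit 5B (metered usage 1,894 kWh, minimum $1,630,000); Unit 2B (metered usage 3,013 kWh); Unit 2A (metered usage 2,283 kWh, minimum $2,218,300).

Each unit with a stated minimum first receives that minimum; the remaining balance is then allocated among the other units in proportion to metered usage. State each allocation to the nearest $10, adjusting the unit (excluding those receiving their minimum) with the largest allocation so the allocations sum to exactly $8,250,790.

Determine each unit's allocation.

Guaranteed amounts: Unit 5B $1,630,000; Unit 2A $2,218,300. Balance $4,402,490.
Balance split over remaining metered usage 10,683: Unit G2 1,188,091.24 → $1,188,090; Unit 2C 1,972,734.22 → $1,972,730; Unit 2B 1,241,664.55 → $1,241,660.
Rounding difference +$10 applied to Unit 2C → $1,972,740.

Unit G2: $1,188,090 | Unit 2C: $1,972,740 | Unit 5B: $1,630,000 | Unit 2B: $1,241,660 | Unit 2A: $2,218,300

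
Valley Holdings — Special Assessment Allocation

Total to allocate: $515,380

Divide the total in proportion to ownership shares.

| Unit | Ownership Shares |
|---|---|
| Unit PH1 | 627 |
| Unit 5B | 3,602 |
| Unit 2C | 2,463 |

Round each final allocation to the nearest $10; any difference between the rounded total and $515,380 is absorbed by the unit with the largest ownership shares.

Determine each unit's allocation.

Combined ownership shares = 627 + 3,602 + 2,463 = 6,692.
Raw shares: Unit PH1 48,287.99; Unit 5B 277,405.67; Unit 2C 189,686.33.
Rounded to nearest $10: Unit PH1 $48,290; Unit 5B $277,410; Unit 2C $189,690. Sum = $515,390.
Difference $515,380 − $515,390 = −$10 applied to largest ownership shares (Unit 5B): Unit 5B becomes $277,400.

Unit PH1: $48,290; Unit 5B: $277,400; Unit 2C: $189,690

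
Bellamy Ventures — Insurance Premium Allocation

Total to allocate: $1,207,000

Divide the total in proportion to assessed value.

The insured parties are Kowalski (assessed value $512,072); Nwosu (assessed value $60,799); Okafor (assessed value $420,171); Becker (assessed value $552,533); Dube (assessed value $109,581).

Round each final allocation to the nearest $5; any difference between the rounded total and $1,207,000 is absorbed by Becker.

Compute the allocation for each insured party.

Sum of assessed value: 1,655,156.
Proportional shares: Kowalski 512,072/1,655,156 × $1,207,000 = 373,421.54; Nwosu 60,799/1,655,156 × $1,207,000 = 44,336.84; Okafor 420,171/1,655,156 × $1,207,000 = 306,403.99; Becker 552,533/1,655,156 × $1,207,000 = 402,927.17; Dube 109,581/1,655,156 × $1,207,000 = 79,910.45.
At nearest $5: Kowalski $373,420; Nwosu $44,335; Okafor $306,405; Becker $402,925; Dube $79,910. Sum = $1,206,995.
Difference $1,207,000 − $1,206,995 = +$5 applied to Becker: Becker becomes $402,930.

Kowalski: $373,420 · Nwosu: $44,335 · Okafor: $306,405 · Becker: $402,930 · Dube: $79,910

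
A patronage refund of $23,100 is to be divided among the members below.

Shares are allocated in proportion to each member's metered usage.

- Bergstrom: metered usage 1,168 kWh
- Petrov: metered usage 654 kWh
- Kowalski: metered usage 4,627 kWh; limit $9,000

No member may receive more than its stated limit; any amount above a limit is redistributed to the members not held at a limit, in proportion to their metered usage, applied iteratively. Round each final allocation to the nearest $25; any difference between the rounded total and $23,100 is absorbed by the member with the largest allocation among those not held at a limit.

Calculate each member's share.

Metered usage total: 6,449.
Unconstrained shares: Bergstrom 4,183.72; Petrov 2,342.60; Kowalski 16,573.69.
Cap binds for Kowalski ($9,000); balance $14,100 reallocated over remaining metered usage 1,822.
Redistributed shares: Bergstrom 9,038.86 → $9,050; Petrov 5,061.14 → $5,050.

Bergstrom: $9,050; Petrov: $5,050; Kowalski: $9,000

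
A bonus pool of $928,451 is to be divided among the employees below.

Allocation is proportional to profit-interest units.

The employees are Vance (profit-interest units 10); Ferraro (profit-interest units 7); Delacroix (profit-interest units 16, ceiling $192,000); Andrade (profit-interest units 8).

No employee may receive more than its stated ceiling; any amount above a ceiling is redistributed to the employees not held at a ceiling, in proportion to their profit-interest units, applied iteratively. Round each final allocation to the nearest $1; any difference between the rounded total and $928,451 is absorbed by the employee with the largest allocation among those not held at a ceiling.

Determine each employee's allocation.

Vance: $294,581; Ferraro: $206,206; Delacroix: $192,000; Andrade: $235,664

Profit-interest units total: 41.
Pro-rata shares before constraints: Vance 226,451.46; Ferraro 158,516.02; Delacroix 362,322.34; Andrade 181,161.17.
Cap binds for Delacroix ($192,000); residual $736,451 reallocated over remaining profit-interest units 25.
Remaining shares: Vance 294,580.40 → $294,580; Ferraro 206,206.28 → $206,206; Andrade 235,664.32 → $235,664.
Rounding difference +$1 applied to Vance → $294,581.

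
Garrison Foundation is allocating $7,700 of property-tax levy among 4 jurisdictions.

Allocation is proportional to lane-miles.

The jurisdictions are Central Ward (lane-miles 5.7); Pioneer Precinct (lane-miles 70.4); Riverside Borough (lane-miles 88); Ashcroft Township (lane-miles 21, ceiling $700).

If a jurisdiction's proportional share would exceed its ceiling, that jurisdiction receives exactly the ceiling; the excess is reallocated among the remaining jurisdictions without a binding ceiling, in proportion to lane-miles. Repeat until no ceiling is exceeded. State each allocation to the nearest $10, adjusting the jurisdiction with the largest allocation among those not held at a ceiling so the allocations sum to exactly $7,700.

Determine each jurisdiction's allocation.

Central Ward: $240; Pioneer Precinct: $3,000; Riverside Borough: $3,760; Ashcroft Township: $700

Combined lane-miles = 185.1.
Proportional shares (ignoring caps): Central Ward 237.12; Pioneer Precinct 2,928.58; Riverside Borough 3,660.72; Ashcroft Township 873.58.
Held at cap: Ashcroft Township ($700); residual $7,000 reallocated over remaining lane-miles 164.1.
Remaining shares: Central Ward 243.14 → $240; Pioneer Precinct 3,003.05 → $3,000; Riverside Borough 3,753.81 → $3,750.
Rounding difference +$10 applied to Riverside Borough → $3,760.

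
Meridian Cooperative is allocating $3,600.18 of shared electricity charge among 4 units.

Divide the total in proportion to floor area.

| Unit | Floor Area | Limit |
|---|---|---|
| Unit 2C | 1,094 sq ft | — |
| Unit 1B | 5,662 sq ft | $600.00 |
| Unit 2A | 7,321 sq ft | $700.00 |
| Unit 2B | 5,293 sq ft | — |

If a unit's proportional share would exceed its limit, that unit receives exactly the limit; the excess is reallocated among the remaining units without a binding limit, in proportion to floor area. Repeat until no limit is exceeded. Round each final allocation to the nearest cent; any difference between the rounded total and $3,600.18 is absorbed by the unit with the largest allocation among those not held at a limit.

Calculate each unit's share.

Combined floor area = 19,370.
Pro-rata shares before constraints: Unit 2C 203.3349; Unit 1B 1,052.3603; Unit 2A 1,360.7082; Unit 2B 983.7766.
Capped: Unit 1B ($600.00), Unit 2A ($700.00); residual $2,300.18 reallocated over remaining floor area 6,387.
Redistributed shares: Unit 2C 393.9873 → $393.99; Unit 2B 1,906.1927 → $1,906.19.

Unit 2C: $393.99 · Unit 1B: $600.00 · Unit 2A: $700.00 · Unit 2B: $1,906.19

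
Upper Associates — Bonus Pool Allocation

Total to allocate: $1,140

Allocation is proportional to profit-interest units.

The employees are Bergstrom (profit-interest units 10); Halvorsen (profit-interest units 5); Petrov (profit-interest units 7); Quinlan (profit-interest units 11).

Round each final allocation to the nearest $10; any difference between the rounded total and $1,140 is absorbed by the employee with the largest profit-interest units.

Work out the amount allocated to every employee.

Combined profit-interest units = 10 + 5 + 7 + 11 = 33.
Unrounded shares: Bergstrom 345.45; Halvorsen 172.73; Petrov 241.82; Quinlan 380.00.
At nearest $10: Bergstrom $350; Halvorsen $170; Petrov $240; Quinlan $380. Sum = $1,140.
No rounding difference to absorb.

Bergstrom: $350 | Halvorsen: $170 | Petrov: $240 | Quinlan: $380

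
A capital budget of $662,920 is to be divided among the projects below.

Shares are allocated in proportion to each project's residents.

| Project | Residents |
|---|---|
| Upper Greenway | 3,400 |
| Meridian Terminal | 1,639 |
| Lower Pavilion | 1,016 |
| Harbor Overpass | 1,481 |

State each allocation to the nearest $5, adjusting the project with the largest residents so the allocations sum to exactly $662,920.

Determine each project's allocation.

Total residents = 7,536.
Pro-rata amounts: Upper Greenway 3,400/7,536 × $662,920 = 299,088.11; Meridian Terminal 1,639/7,536 × $662,920 = 144,178.06; Lower Pavilion 1,016/7,536 × $662,920 = 89,374.56; Harbor Overpass 1,481/7,536 × $662,920 = 130,279.26.
At nearest $5: Upper Greenway $299,090; Meridian Terminal $144,180; Lower Pavilion $89,375; Harbor Overpass $130,280. Sum = $662,925.
Difference $662,920 − $662,925 = −$5 applied to largest residents (Upper Greenway): Upper Greenway becomes $299,085.

Upper Greenway: $299,085 · Meridian Terminal: $144,180 · Lower Pavilion: $89,375 · Harbor Overpass: $130,280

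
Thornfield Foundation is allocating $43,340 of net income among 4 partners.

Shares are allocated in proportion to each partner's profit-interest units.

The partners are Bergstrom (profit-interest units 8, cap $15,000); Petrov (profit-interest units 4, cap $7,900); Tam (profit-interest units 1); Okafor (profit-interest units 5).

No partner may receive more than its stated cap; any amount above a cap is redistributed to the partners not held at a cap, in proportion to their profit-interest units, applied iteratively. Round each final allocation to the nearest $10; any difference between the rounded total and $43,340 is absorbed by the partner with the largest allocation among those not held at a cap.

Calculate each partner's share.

Bergstrom: $15,000 · Petrov: $7,900 · Tam: $3,410 · Okafor: $17,030

Sum of profit-interest units: 18.
Unconstrained shares: Bergstrom 19,262.22; Petrov 9,631.11; Tam 2,407.78; Okafor 12,038.89.
Cap binds for Bergstrom ($15,000), Petrov ($7,900); residual $20,440 reallocated over remaining profit-interest units 6.
Redistributed shares: Tam 3,406.67 → $3,410; Okafor 17,033.33 → $17,030.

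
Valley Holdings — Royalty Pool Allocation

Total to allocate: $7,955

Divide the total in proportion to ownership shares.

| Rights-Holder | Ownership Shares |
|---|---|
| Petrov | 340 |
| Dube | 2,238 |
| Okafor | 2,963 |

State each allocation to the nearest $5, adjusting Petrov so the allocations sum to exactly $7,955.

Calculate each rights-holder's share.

Total ownership shares = 5,541.
Unrounded shares: Petrov 340/5,541 × $7,955 = 488.12; Dube 2,238/5,541 × $7,955 = 3,213.01; Okafor 2,963/5,541 × $7,955 = 4,253.86.
Rounded to nearest $5: Petrov $490; Dube $3,215; Okafor $4,255. Sum = $7,960.
Difference $7,955 − $7,960 = −$5 applied to Petrov: Petrov becomes $485.

Petrov: $485; Dube: $3,215; Okafor: $4,255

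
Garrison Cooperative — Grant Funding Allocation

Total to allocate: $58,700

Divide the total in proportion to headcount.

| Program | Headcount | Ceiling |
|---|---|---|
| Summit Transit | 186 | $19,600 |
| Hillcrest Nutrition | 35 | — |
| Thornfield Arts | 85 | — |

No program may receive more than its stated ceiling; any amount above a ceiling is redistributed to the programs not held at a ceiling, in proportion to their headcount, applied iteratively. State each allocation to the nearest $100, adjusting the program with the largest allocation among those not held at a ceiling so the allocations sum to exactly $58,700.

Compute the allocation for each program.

Headcount total: 306.
Pro-rata shares before constraints: Summit Transit 35,680.39; Hillcrest Nutrition 6,714.05; Thornfield Arts 16,305.56.
Held at cap: Summit Transit ($19,600); remaining pool $39,100 reallocated over remaining headcount 120.
Shares after redistribution: Hillcrest Nutrition 11,404.17 → $11,400; Thornfield Arts 27,695.83 → $27,700.

Summit Transit: $19,600 · Hillcrest Nutrition: $11,400 · Thornfield Arts: $27,700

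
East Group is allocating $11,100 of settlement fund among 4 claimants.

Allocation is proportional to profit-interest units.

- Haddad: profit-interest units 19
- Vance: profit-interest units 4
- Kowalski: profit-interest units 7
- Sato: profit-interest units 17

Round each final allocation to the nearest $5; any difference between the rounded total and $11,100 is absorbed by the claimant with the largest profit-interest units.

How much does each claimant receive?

Total profit-interest units = 19 + 4 + 7 + 17 = 47.
Raw shares: Haddad 4,487.23; Vance 944.68; Kowalski 1,653.19; Sato 4,014.89.
After rounding ($5): Haddad $4,485; Vance $945; Kowalski $1,655; Sato $4,015. Sum = $11,100.
No rounding difference to absorb.

Haddad: $4,485 · Vance: $945 · Kowalski: $1,655 · Sato: $4,015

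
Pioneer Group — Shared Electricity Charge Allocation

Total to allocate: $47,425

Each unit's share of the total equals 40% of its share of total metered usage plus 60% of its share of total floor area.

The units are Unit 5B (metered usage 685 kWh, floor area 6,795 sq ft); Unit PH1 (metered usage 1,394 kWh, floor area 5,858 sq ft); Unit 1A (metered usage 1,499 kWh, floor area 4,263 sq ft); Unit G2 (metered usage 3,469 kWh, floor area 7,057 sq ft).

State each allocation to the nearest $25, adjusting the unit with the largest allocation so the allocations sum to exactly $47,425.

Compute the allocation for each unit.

Metered usage total 7,047; floor area total 23,973.
Combined weights (40% metered usage + 60% floor area): Unit 5B 0.2089; Unit PH1 0.2257; Unit 1A 0.1918; Unit G2 0.3735.
Pro-rata amounts: Unit 5B 9,909.36; Unit PH1 10,705.76; Unit 1A 9,095.21; Unit G2 17,714.67.
Rounded to nearest $25: Unit 5B $9,900; Unit PH1 $10,700; Unit 1A $9,100; Unit G2 $17,725. Sum = $47,425.
No rounding difference to absorb.

Unit 5B: $9,900 | Unit PH1: $10,700 | Unit 1A: $9,100 | Unit G2: $17,725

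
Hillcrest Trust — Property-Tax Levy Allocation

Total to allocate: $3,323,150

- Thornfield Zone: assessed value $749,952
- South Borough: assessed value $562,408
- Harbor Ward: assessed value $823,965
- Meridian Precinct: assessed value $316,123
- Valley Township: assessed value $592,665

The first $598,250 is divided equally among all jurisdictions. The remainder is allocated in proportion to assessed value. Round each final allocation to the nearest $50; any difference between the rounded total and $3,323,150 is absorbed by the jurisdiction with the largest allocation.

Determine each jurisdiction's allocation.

Thornfield Zone: $790,750 | South Borough: $622,900 | Harbor Ward: $856,950 | Meridian Precinct: $402,550 | Valley Township: $650,000

First tranche $598,250 split equally: $119,650 each.
Remainder $2,724,900 by assessed value (total 3,045,113): Thornfield Zone 671,089.78 → $671,100; South Borough 503,267.22 → $503,250; Harbor Ward 737,319.84 → $737,300; Meridian Precinct 282,880.66 → $282,900; Valley Township 530,342.51 → $530,350.
Totals: Thornfield Zone $119,650 + $671,100 = $790,750; South Borough $119,650 + $503,250 = $622,900; Harbor Ward $119,650 + $737,300 = $856,950; Meridian Precinct $119,650 + $282,900 = $402,550; Valley Township $119,650 + $530,350 = $650,000.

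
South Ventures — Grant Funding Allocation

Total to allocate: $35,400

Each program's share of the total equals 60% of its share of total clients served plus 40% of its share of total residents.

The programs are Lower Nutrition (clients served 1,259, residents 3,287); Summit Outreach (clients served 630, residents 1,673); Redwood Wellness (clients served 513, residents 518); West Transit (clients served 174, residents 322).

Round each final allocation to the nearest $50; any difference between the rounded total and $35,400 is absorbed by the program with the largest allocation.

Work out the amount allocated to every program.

Lower Nutrition: $18,400 · Summit Outreach: $9,300 · Redwood Wellness: $5,500 · West Transit: $2,200

Totals — clients served 2,576, residents 5,800.
Composite weights (60% clients served + 40% residents): Lower Nutrition 0.5199; Summit Outreach 0.2621; Redwood Wellness 0.1552; West Transit 0.0627.
Raw shares: Lower Nutrition 18,405.70; Summit Outreach 9,278.99; Redwood Wellness 5,494.49; West Transit 2,220.81.
Rounded to nearest $50: Lower Nutrition $18,400; Summit Outreach $9,300; Redwood Wellness $5,500; West Transit $2,200. Sum = $35,400.
Rounded total matches; no reconciliation needed.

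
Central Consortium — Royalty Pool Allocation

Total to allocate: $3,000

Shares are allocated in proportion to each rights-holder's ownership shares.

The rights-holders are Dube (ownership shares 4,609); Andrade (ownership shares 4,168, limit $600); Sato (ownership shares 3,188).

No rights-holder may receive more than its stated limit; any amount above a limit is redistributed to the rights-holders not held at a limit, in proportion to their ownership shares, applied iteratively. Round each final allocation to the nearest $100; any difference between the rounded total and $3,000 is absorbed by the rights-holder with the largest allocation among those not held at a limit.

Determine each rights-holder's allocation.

Dube: $1,400 · Andrade: $600 · Sato: $1,000

Combined ownership shares = 11,965.
Unconstrained shares: Dube 1,155.62; Andrade 1,045.05; Sato 799.33.
Cap binds for Andrade ($600); residual $2,400 reallocated over remaining ownership shares 7,797.
Remaining shares: Dube 1,418.70 → $1,400; Sato 981.30 → $1,000.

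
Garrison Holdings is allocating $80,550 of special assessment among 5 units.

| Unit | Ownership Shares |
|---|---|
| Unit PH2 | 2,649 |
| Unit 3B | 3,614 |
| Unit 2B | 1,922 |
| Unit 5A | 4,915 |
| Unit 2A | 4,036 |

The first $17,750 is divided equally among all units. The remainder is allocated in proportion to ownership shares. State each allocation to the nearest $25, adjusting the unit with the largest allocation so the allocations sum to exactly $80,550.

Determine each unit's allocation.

$17,750 shared equally gives $3,550 per unit.
Remainder $62,800 by ownership shares (total 17,136): Unit PH2 9,708.05 → $9,700; Unit 3B 13,244.58 → $13,250; Unit 2B 7,043.74 → $7,050; Unit 5A 18,012.49 → $18,000; Unit 2A 14,791.13 → $14,800.
Totals: Unit PH2 $3,550 + $9,700 = $13,250; Unit 3B $3,550 + $13,250 = $16,800; Unit 2B $3,550 + $7,050 = $10,600; Unit 5A $3,550 + $18,000 = $21,550; Unit 2A $3,550 + $14,800 = $18,350.

Unit PH2: $13,250; Unit 3B: $16,800; Unit 2B: $10,600; Unit 5A: $21,550; Unit 2A: $18,350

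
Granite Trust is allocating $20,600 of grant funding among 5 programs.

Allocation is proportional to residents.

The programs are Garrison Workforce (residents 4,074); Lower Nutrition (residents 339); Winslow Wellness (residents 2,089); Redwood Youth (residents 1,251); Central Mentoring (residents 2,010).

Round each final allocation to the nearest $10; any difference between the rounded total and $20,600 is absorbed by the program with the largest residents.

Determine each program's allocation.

Garrison Workforce: $8,590; Lower Nutrition: $720; Winslow Wellness: $4,410; Redwood Youth: $2,640; Central Mentoring: $4,240

Total residents = 9,763.
Proportional shares: Garrison Workforce 4,074/9,763 × $20,600 = 8,596.17; Lower Nutrition 339/9,763 × $20,600 = 715.29; Winslow Wellness 2,089/9,763 × $20,600 = 4,407.80; Redwood Youth 1,251/9,763 × $20,600 = 2,639.62; Central Mentoring 2,010/9,763 × $20,600 = 4,241.11.
After rounding ($10): Garrison Workforce $8,600; Lower Nutrition $720; Winslow Wellness $4,410; Redwood Youth $2,640; Central Mentoring $4,240. Sum = $20,610.
Difference $20,600 − $20,610 = −$10 applied to largest residents (Garrison Workforce): Garrison Workforce becomes $8,590.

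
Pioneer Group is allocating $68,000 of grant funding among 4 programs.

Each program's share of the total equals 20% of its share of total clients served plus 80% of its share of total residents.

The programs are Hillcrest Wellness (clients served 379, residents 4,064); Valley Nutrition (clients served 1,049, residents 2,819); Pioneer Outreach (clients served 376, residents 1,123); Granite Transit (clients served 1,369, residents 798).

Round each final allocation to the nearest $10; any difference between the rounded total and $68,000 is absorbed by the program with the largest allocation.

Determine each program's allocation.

Totals — clients served 3,173, residents 8,804.
Combined weights (20% clients served + 80% residents): Hillcrest Wellness 0.3932; Valley Nutrition 0.3223; Pioneer Outreach 0.1257; Granite Transit 0.1588.
Pro-rata amounts: Hillcrest Wellness 26,735.95; Valley Nutrition 21,914.81; Pioneer Outreach 8,550.63; Granite Transit 10,798.61.
Rounded to nearest $10: Hillcrest Wellness $26,740; Valley Nutrition $21,910; Pioneer Outreach $8,550; Granite Transit $10,800. Sum = $68,000.
Sum already equals the total — no adjustment.

Hillcrest Wellness: $26,740 · Valley Nutrition: $21,910 · Pioneer Outreach: $8,550 · Granite Transit: $10,800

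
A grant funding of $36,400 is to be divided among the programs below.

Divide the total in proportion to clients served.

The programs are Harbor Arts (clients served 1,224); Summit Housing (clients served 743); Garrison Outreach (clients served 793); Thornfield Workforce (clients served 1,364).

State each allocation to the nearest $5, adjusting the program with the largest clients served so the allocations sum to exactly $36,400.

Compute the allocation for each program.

Harbor Arts: $10,805; Summit Housing: $6,560; Garrison Outreach: $7,000; Thornfield Workforce: $12,035

Combined clients served = 4,124.
Pro-rata amounts: Harbor Arts 1,224/4,124 × $36,400 = 10,803.49; Summit Housing 743/4,124 × $36,400 = 6,558.00; Garrison Outreach 793/4,124 × $36,400 = 6,999.32; Thornfield Workforce 1,364/4,124 × $36,400 = 12,039.19.
At nearest $5: Harbor Arts $10,805; Summit Housing $6,560; Garrison Outreach $7,000; Thornfield Workforce $12,040. Sum = $36,405.
Difference $36,400 − $36,405 = −$5 applied to largest clients served (Thornfield Workforce): Thornfield Workforce becomes $12,035.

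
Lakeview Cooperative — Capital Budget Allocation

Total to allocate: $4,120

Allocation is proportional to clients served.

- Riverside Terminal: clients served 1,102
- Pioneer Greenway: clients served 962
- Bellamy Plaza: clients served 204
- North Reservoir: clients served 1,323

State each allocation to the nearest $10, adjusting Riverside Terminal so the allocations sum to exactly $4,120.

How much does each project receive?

Riverside Terminal: $1,270 | Pioneer Greenway: $1,100 | Bellamy Plaza: $230 | North Reservoir: $1,520

Clients served total: 3,591.
Raw shares: Riverside Terminal 1,102/3,591 × $4,120 = 1,264.34; Pioneer Greenway 962/3,591 × $4,120 = 1,103.71; Bellamy Plaza 204/3,591 × $4,120 = 234.05; North Reservoir 1,323/3,591 × $4,120 = 1,517.89.
After rounding ($10): Riverside Terminal $1,260; Pioneer Greenway $1,100; Bellamy Plaza $230; North Reservoir $1,520. Sum = $4,110.
Difference $4,120 − $4,110 = +$10 applied to Riverside Terminal: Riverside Terminal becomes $1,270.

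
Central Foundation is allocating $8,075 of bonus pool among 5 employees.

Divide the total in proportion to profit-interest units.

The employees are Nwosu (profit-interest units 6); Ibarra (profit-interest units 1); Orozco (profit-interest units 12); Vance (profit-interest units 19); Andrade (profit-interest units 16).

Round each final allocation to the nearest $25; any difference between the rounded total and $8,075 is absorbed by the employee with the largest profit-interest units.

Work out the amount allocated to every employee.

Nwosu: $900 · Ibarra: $150 · Orozco: $1,800 · Vance: $2,825 · Andrade: $2,400

Sum of profit-interest units: 6 + 1 + 12 + 19 + 16 = 54.
Pro-rata amounts: Nwosu 897.22; Ibarra 149.54; Orozco 1,794.44; Vance 2,841.20; Andrade 2,392.59.
Rounded to nearest $25: Nwosu $900; Ibarra $150; Orozco $1,800; Vance $2,850; Andrade $2,400. Sum = $8,100.
Difference $8,075 − $8,100 = −$25 applied to largest profit-interest units (Vance): Vance becomes $2,825.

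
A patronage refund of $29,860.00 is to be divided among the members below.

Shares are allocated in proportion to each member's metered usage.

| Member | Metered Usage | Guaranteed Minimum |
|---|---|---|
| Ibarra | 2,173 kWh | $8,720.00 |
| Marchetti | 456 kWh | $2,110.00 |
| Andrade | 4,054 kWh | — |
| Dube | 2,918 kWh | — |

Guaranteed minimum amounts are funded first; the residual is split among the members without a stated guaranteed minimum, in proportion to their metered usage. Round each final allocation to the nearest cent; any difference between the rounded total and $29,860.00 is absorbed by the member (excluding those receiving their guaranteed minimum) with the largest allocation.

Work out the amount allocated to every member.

Ibarra: $8,720.00 | Marchetti: $2,110.00 | Andrade: $11,065.35 | Dube: $7,964.65

Minimums first: Ibarra $8,720.00; Marchetti $2,110.00. Remaining pool $19,030.00.
Remaining pool split over remaining metered usage 6,972: Andrade 11,065.3500 → $11,065.35; Dube 7,964.6500 → $7,964.65.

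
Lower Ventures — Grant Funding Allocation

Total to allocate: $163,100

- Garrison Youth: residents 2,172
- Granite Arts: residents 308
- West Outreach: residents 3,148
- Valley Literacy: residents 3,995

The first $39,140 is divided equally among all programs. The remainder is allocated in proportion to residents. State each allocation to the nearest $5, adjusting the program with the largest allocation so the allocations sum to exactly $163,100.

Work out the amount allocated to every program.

$39,140 shared equally gives $9,785 per program.
Remainder $123,960 by residents (total 9,623): Garrison Youth 27,978.92 → $27,980; Granite Arts 3,967.54 → $3,970; West Outreach 40,551.40 → $40,550; Valley Literacy 51,462.14 → $51,460.
Totals: Garrison Youth $9,785 + $27,980 = $37,765; Granite Arts $9,785 + $3,970 = $13,755; West Outreach $9,785 + $40,550 = $50,335; Valley Literacy $9,785 + $51,460 = $61,245.

Garrison Youth: $37,765 | Granite Arts: $13,755 | West Outreach: $50,335 | Valley Literacy: $61,245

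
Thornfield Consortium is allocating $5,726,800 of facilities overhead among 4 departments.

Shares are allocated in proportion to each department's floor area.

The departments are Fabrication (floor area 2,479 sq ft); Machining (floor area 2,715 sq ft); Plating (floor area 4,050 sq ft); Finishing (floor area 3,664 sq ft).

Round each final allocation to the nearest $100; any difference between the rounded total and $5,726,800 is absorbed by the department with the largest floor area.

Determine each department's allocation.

Fabrication: $1,099,800; Machining: $1,204,500; Plating: $1,796,900; Finishing: $1,625,600

Sum of floor area: 2,479 + 2,715 + 4,050 + 3,664 = 12,908.
Proportional shares: Fabrication 1,099,840.19; Machining 1,204,544.62; Plating 1,796,834.52; Finishing 1,625,580.66.
After rounding ($100): Fabrication $1,099,800; Machining $1,204,500; Plating $1,796,800; Finishing $1,625,600. Sum = $5,726,700.
Difference $5,726,800 − $5,726,700 = +$100 applied to largest floor area (Plating): Plating becomes $1,796,900.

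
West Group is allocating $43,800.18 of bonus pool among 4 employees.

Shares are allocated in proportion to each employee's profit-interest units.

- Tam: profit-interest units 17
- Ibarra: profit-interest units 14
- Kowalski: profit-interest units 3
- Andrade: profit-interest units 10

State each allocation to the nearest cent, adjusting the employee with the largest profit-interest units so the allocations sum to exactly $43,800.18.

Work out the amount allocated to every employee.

Tam: $16,922.79 | Ibarra: $13,936.42 | Kowalski: $2,986.38 | Andrade: $9,954.59

Sum of profit-interest units: 17 + 14 + 3 + 10 = 44.
Pro-rata amounts: Tam 16,922.7968; Ibarra 13,936.4209; Kowalski 2,986.3759; Andrade 9,954.5864.
After rounding (cent): Tam $16,922.80; Ibarra $13,936.42; Kowalski $2,986.38; Andrade $9,954.59. Sum = $43,800.19.
Difference $43,800.18 − $43,800.19 = −$0.01 applied to largest profit-interest units (Tam): Tam becomes $16,922.79.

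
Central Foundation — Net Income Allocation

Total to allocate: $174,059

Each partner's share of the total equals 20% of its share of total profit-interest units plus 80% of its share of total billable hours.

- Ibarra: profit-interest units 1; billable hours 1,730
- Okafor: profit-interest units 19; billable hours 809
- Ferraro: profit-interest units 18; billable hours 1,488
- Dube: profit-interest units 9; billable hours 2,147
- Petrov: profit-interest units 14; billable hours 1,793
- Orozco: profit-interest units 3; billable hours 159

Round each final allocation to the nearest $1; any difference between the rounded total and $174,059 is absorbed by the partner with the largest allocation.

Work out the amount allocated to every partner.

Ibarra: $30,189 · Okafor: $24,198 · Ferraro: $35,289 · Dube: $41,687 · Petrov: $38,340 · Orozco: $4,356

Profit-interest units total 64; billable hours total 8,126.
Composite weights (20% profit-interest units + 80% billable hours): Ibarra 0.1734; Okafor 0.1390; Ferraro 0.2027; Dube 0.2395; Petrov 0.2203; Orozco 0.0250.
Unrounded shares: Ibarra 30,189.23; Okafor 24,197.78; Ferraro 35,289.20; Dube 41,686.42; Petrov 38,339.94; Orozco 4,356.43.
After rounding ($1): Ibarra $30,189; Okafor $24,198; Ferraro $35,289; Dube $41,686; Petrov $38,340; Orozco $4,356. Sum = $174,058.
Difference $174,059 − $174,058 = +$1 applied to largest allocation (Dube): Dube becomes $41,687.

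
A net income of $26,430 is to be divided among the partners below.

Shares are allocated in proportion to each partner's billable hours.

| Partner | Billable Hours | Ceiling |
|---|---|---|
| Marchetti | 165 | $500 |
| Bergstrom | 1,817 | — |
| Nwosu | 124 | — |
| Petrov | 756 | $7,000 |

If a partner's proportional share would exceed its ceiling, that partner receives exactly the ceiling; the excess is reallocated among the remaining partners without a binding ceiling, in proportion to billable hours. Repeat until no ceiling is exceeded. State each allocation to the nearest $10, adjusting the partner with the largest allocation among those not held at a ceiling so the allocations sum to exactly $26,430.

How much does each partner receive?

Marchetti: $500 | Bergstrom: $17,720 | Nwosu: $1,210 | Petrov: $7,000

Combined billable hours = 2,862.
Pro-rata shares before constraints: Marchetti 1,523.74; Bergstrom 16,779.63; Nwosu 1,145.12; Petrov 6,981.51.
Cap binds for Marchetti ($500); remaining pool $25,930 reallocated over remaining billable hours 2,697.
Cap binds for Petrov ($7,000); remaining pool $18,930 reallocated over remaining billable hours 1,941.
Redistributed shares: Bergstrom 17,720.66 → $17,720; Nwosu 1,209.34 → $1,210.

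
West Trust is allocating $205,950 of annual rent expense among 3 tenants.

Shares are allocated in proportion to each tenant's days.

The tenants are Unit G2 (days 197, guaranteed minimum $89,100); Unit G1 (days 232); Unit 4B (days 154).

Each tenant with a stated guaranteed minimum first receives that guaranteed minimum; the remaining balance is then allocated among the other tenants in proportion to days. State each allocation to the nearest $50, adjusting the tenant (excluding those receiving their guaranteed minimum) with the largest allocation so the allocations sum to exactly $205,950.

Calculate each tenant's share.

Minimums first: Unit G2 $89,100. Residual $116,850.
Residual split over remaining days 386: Unit G1 70,231.09 → $70,250; Unit 4B 46,618.91 → $46,600.

Unit G2: $89,100 · Unit G1: $70,250 · Unit 4B: $46,600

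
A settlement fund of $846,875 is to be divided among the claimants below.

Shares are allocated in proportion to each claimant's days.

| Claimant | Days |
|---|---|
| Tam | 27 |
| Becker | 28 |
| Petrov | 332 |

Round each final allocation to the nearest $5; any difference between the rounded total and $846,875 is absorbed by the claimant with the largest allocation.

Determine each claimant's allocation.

Tam: $59,085 | Becker: $61,275 | Petrov: $726,515

Combined days = 387.
Pro-rata amounts: Tam 27/387 × $846,875 = 59,084.30; Becker 28/387 × $846,875 = 61,272.61; Petrov 332/387 × $846,875 = 726,518.09.
At nearest $5: Tam $59,085; Becker $61,275; Petrov $726,520. Sum = $846,880.
Difference $846,875 − $846,880 = −$5 applied to largest allocation (Petrov): Petrov becomes $726,515.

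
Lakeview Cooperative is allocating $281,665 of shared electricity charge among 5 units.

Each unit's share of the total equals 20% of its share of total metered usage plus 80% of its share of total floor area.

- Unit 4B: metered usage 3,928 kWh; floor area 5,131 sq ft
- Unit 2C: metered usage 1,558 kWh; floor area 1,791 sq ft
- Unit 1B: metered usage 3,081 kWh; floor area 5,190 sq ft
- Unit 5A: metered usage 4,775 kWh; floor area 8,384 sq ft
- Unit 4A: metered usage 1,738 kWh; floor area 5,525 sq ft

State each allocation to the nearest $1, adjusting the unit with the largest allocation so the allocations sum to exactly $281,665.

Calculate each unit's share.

Unit 4B: $59,106 · Unit 2C: $21,329 · Unit 1B: $56,453 · Unit 5A: $90,440 · Unit 4A: $54,337

Metered usage total 15,080; floor area total 26,021.
Combined weights (20% metered usage + 80% floor area): Unit 4B 0.2098; Unit 2C 0.0757; Unit 1B 0.2004; Unit 5A 0.3211; Unit 4A 0.1929.
Pro-rata amounts: Unit 4B 59,105.99; Unit 2C 21,329.46; Unit 1B 56,452.85; Unit 5A 90,439.80; Unit 4A 54,336.90.
At nearest $1: Unit 4B $59,106; Unit 2C $21,329; Unit 1B $56,453; Unit 5A $90,440; Unit 4A $54,337. Sum = $281,665.
Rounded total matches; no reconciliation needed.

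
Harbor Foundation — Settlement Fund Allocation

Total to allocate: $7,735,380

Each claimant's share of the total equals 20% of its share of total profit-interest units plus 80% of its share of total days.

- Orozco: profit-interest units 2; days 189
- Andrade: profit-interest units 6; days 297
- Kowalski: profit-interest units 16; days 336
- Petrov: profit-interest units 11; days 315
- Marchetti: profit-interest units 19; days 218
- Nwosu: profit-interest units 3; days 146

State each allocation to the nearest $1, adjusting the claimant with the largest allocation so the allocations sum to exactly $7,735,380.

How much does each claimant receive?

Profit-interest units total 57; days total 1,501.
Composite weights (20% profit-interest units + 80% days): Orozco 0.1078; Andrade 0.1793; Kowalski 0.2352; Petrov 0.2065; Marchetti 0.1829; Nwosu 0.0883.
Raw shares: Orozco 833,490.20; Andrade 1,387,317.99; Kowalski 1,819,523.54; Petrov 1,597,236.58; Marchetti 1,414,459.67; Nwosu 683,352.02.
At nearest $1: Orozco $833,490; Andrade $1,387,318; Kowalski $1,819,524; Petrov $1,597,237; Marchetti $1,414,460; Nwosu $683,352. Sum = $7,735,381.
Difference $7,735,380 − $7,735,381 = −$1 applied to largest allocation (Kowalski): Kowalski becomes $1,819,523.

Orozco: $833,490 · Andrade: $1,387,318 · Kowalski: $1,819,523 · Petrov: $1,597,237 · Marchetti: $1,414,460 · Nwosu: $683,352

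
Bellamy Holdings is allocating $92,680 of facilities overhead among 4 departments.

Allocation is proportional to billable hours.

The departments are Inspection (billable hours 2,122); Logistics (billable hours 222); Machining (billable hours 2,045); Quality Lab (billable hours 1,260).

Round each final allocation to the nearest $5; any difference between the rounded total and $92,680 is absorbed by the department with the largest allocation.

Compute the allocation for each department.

Inspection: $34,820 | Logistics: $3,640 | Machining: $33,550 | Quality Lab: $20,670

Total billable hours = 5,649.
Proportional shares: Inspection 2,122/5,649 × $92,680 = 34,814.47; Logistics 222/5,649 × $92,680 = 3,642.23; Machining 2,045/5,649 × $92,680 = 33,551.18; Quality Lab 1,260/5,649 × $92,680 = 20,672.12.
Rounded to nearest $5: Inspection $34,815; Logistics $3,640; Machining $33,550; Quality Lab $20,670. Sum = $92,675.
Difference $92,680 − $92,675 = +$5 applied to largest allocation (Inspection): Inspection becomes $34,820.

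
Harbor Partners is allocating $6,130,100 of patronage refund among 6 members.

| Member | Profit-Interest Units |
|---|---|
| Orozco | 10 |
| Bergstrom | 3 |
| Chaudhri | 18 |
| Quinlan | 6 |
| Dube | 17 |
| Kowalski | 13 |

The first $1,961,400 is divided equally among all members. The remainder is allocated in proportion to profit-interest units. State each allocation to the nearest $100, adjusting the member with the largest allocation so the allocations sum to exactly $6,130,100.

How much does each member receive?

First tranche $1,961,400 split equally: $326,900 each.
Remainder $4,168,700 by profit-interest units (total 67): Orozco 622,194.03 → $622,200; Bergstrom 186,658.21 → $186,700; Chaudhri 1,119,949.25 → $1,119,900; Quinlan 373,316.42 → $373,300; Dube 1,057,729.85 → $1,057,700; Kowalski 808,852.24 → $808,900.
Totals: Orozco $326,900 + $622,200 = $949,100; Bergstrom $326,900 + $186,700 = $513,600; Chaudhri $326,900 + $1,119,900 = $1,446,800; Quinlan $326,900 + $373,300 = $700,200; Dube $326,900 + $1,057,700 = $1,384,600; Kowalski $326,900 + $808,900 = $1,135,800.

Orozco: $949,100 · Bergstrom: $513,600 · Chaudhri: $1,446,800 · Quinlan: $700,200 · Dube: $1,384,600 · Kowalski: $1,135,800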